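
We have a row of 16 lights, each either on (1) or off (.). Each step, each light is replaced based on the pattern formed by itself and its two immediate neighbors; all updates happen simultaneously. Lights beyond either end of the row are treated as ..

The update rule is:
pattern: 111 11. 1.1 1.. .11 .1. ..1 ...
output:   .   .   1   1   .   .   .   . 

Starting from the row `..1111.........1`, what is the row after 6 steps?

...........1....

step 1: ......1.........
step 2: .......1........
step 3: ........1.......
step 4: .........1......
step 5: ..........1.....
step 6: ...........1....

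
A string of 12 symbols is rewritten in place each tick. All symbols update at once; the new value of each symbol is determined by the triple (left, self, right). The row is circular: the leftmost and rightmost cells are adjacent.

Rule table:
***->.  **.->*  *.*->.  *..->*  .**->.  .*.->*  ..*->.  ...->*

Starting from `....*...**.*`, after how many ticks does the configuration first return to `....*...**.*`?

***.***..*.*
..*...**.*..
*.***..*.***
*...**.*....
***..*.****.
..**.*....*.
*..*.****.**
**.*....*...
.*.****.***.
.*....*...**
.****.***..*
....*...**.*

12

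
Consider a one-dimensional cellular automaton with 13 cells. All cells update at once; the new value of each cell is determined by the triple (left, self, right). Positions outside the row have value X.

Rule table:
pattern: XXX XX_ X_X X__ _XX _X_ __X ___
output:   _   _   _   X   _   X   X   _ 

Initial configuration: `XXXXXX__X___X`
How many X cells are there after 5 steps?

6

______XXXX_X_
X____X_____X_
_X__XXX___XX_
_XXX___X_X___
____X_XX_XX_X
count of X: 6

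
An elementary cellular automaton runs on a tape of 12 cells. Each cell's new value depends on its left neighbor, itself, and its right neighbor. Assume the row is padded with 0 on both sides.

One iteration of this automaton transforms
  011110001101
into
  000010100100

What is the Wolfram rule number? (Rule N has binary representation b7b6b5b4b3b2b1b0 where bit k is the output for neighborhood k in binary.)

65

position 2: 111 → 0  (bit 7 = 0)
position 4: 110 → 1  (bit 6 = 1)
position 10: 101 → 0  (bit 5 = 0)
position 5: 100 → 0  (bit 4 = 0)
position 1: 011 → 0  (bit 3 = 0)
position 11: 010 → 0  (bit 2 = 0)
position 0: 001 → 0  (bit 1 = 0)
position 6: 000 → 1  (bit 0 = 1)
bits b7..b0 = 01000001 = 65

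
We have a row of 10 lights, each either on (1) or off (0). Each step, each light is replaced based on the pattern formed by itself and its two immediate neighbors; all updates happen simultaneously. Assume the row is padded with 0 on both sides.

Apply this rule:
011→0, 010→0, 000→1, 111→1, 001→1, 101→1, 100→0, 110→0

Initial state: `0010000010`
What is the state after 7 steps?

1100111100
0001011001
1110100010
0101001100
1010010001
0100100110
1001001000

1001001000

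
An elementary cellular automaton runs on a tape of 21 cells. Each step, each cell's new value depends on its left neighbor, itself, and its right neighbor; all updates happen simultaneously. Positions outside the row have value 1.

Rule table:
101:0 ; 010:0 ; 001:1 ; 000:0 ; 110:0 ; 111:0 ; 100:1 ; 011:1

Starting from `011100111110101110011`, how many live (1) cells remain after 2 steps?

step 1: 010011100000001001110
step 2: 001110010000010111000
count of 1: 8

8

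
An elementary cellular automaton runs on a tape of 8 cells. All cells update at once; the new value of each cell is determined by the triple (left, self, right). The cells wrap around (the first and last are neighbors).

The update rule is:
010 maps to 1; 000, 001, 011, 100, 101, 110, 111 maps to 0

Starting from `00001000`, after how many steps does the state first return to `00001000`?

00001000

1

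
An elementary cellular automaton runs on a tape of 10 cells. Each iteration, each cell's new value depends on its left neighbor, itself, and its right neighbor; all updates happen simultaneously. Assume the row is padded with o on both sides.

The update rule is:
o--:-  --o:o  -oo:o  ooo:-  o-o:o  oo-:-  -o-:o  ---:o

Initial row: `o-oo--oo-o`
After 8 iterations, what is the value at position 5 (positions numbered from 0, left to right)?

iteration 1: -oo--oo-oo
iteration 2: oo--oo-oo-
iteration 3: ---oo-oo-o
iteration 4: -ooo-oo-oo
iteration 5: oo--oo-oo-  (repeats iteration 2; period 3)
iteration 8: oo--oo-oo-
position 5 holds o

o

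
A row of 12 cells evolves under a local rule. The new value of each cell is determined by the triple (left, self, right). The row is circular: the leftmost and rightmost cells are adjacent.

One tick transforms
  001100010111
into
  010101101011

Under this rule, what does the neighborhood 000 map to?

1

At position 5 the neighborhood is 000; the next row has 1 there.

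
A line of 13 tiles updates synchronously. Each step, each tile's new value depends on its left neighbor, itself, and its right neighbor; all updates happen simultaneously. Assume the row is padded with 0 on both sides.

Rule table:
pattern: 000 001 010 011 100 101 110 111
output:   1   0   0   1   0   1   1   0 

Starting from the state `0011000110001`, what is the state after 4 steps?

0000101000011

1011010110100
0111101111001
0100111001000
0000101000011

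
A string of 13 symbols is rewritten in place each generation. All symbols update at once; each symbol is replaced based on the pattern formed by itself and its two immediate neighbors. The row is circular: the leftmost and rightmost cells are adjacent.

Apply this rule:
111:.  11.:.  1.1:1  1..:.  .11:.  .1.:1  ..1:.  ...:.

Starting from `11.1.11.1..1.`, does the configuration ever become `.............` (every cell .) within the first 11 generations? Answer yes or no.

..111..11..11
.............
all cells are . at generation 2

yes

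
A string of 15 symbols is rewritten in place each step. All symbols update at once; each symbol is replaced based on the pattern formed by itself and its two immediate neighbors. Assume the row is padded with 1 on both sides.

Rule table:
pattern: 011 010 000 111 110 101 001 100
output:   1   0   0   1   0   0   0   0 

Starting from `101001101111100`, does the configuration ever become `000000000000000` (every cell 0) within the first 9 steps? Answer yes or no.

000001001111000
000000001110000
000000001100000
000000001000000
000000000000000
all cells are 0 at step 5

yes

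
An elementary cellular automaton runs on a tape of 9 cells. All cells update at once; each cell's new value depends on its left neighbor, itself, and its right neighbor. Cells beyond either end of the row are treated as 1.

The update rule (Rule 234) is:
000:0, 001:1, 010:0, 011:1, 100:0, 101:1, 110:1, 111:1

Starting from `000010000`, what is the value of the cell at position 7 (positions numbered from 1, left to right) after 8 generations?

generation 1: 000100001
generation 2: 001000011
generation 3: 010000111
generation 4: 100001111
generation 5: 100011111
generation 6: 100111111
generation 7: 101111111
generation 8: 111111111
position 7 holds 1

1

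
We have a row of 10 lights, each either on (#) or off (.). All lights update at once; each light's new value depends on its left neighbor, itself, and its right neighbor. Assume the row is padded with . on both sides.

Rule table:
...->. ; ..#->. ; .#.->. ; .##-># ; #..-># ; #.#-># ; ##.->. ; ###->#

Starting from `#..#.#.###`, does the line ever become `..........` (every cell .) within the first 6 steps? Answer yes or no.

no

.#..#.###.
..#..###.#
...#.##.#.
....##.#.#
....#.#.#.
.....#.#.#
step 6 is .....#.#.#, still not uniform .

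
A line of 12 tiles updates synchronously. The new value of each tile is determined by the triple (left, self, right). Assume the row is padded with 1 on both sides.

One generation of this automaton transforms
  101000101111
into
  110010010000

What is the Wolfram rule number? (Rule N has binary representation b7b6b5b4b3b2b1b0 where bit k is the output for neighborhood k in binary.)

position 9: 111 → 0  (bit 7 = 0)
position 0: 110 → 1  (bit 6 = 1)
position 1: 101 → 1  (bit 5 = 1)
position 3: 100 → 0  (bit 4 = 0)
position 8: 011 → 0  (bit 3 = 0)
position 2: 010 → 0  (bit 2 = 0)
position 5: 001 → 0  (bit 1 = 0)
position 4: 000 → 1  (bit 0 = 1)
bits b7..b0 = 01100001 = 97

97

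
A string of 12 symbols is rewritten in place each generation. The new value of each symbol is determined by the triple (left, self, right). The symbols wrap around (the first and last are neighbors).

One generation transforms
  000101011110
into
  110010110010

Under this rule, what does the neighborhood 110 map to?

At position 10 the neighborhood is 110; the next row has 1 there.

1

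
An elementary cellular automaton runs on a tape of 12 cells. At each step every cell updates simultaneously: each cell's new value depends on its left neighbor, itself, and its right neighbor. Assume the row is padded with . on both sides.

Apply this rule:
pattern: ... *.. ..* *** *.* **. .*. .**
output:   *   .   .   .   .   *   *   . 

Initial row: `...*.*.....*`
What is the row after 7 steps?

.*.*.*.*.*.*

step 1: **.*.*.***.*
step 2: .*.*.*...*.*
step 3: .*.*.*.*.*.*
step 4: .*.*.*.*.*.*  (fixed point — unchanged through step 7)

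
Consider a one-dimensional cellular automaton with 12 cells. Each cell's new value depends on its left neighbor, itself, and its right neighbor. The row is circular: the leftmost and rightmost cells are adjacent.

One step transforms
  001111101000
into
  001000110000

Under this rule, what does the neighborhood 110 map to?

1

At position 6 the neighborhood is 110; the next row has 1 there.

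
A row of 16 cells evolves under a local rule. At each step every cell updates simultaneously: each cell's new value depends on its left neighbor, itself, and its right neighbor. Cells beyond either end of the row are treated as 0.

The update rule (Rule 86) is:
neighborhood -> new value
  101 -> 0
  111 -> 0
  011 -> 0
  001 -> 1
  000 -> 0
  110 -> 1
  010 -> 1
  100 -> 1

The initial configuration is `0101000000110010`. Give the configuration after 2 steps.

step 1: 1101100001011111
step 2: 0100110011000001

0100110011000001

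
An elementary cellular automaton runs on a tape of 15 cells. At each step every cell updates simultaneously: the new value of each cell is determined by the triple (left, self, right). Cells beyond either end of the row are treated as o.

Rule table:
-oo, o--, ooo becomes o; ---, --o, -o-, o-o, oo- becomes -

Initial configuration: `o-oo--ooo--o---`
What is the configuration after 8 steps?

o--o--o-----o--

step 1: --o-o-oo-o--o--
step 2: o-----o---o--o-
step 3: -o-----o---o---
step 4: --o-----o---o--
step 5: o--o-----o---o-
step 6: -o--o-----o----
step 7: --o--o-----o---
step 8: o--o--o-----o--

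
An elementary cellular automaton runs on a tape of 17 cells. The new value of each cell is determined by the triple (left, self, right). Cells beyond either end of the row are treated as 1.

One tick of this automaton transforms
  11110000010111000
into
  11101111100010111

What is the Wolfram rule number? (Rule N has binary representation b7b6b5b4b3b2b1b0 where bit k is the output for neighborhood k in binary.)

147

position 0: 111 → 1  (bit 7 = 1)
position 3: 110 → 0  (bit 6 = 0)
position 10: 101 → 0  (bit 5 = 0)
position 4: 100 → 1  (bit 4 = 1)
position 11: 011 → 0  (bit 3 = 0)
position 9: 010 → 0  (bit 2 = 0)
position 8: 001 → 1  (bit 1 = 1)
position 5: 000 → 1  (bit 0 = 1)
bits b7..b0 = 10010011 = 147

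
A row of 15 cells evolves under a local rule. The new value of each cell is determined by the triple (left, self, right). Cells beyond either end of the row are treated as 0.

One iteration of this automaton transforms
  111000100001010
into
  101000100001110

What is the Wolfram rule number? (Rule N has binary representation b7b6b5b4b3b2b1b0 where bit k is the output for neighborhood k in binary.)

108

position 1: 111 → 0  (bit 7 = 0)
position 2: 110 → 1  (bit 6 = 1)
position 12: 101 → 1  (bit 5 = 1)
position 3: 100 → 0  (bit 4 = 0)
position 0: 011 → 1  (bit 3 = 1)
position 6: 010 → 1  (bit 2 = 1)
position 5: 001 → 0  (bit 1 = 0)
position 4: 000 → 0  (bit 0 = 0)
bits b7..b0 = 01101100 = 108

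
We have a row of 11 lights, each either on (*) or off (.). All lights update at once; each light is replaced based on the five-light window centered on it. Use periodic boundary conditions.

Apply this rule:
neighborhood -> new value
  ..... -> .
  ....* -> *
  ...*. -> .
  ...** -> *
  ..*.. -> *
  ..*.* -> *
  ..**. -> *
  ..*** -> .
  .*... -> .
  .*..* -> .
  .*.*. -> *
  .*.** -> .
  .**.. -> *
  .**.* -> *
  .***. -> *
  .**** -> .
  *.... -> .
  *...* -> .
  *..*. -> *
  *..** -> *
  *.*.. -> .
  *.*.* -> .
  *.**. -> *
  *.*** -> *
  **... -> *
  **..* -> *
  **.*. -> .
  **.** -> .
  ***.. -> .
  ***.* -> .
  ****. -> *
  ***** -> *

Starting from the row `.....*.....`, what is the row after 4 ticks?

...*.*.....
.*.**......
.*.***....*
*..**.*.*.*

*..**.*.*.*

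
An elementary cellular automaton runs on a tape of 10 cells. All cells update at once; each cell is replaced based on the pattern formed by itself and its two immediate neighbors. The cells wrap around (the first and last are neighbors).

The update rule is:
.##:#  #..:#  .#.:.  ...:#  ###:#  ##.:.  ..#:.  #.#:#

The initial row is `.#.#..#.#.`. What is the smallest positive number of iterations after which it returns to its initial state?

iteration 1: ..#.#..#.#
iteration 2: #..#.#..#.
iteration 3: .#..#.#..#
iteration 4: #.#..#.#..
iteration 5: .#.#..#.#.

5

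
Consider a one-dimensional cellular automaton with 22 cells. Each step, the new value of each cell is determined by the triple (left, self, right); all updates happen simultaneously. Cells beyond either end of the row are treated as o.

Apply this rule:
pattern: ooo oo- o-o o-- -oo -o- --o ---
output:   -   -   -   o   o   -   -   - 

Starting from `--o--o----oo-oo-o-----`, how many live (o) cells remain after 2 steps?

6

step 1: o--o--o---o--o---o----
step 2: -o--o--o---o--o---o---
count of o: 6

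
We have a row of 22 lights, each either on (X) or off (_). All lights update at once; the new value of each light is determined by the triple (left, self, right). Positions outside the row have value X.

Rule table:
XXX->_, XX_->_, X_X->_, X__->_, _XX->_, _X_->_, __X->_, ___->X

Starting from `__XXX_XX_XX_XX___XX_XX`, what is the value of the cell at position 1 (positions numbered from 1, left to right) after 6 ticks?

_

tick 1: _______________X______
tick 2: _XXXXXXXXXXXXX___XXXX_
tick 3: _______________X______  (repeats tick 1; period 2)
tick 6: _XXXXXXXXXXXXX___XXXX_
position 1 holds _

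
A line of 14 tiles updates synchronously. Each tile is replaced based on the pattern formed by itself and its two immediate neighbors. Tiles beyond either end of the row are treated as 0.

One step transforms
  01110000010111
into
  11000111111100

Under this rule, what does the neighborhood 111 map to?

At position 2 the neighborhood is 111; the next row has 0 there.

0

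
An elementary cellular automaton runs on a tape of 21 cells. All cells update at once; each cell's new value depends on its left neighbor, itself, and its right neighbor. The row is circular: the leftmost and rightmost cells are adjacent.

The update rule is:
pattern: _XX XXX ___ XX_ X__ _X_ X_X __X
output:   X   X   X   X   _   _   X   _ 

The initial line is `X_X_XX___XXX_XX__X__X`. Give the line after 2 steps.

XX_XXX_X_XXXXXX_____X
XXXXXXX_XXXXXXX_XXX_X

XXXXXXX_XXXXXXX_XXX_X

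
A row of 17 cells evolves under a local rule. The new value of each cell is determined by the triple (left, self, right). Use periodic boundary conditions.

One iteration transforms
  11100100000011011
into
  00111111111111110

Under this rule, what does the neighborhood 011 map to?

1

At position 12 the neighborhood is 011; the next row has 1 there.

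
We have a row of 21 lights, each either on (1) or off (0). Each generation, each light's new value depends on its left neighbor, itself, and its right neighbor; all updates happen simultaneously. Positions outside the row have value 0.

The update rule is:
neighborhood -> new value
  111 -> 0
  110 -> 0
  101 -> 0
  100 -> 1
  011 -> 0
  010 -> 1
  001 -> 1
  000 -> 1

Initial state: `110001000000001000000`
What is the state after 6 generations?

001111111111111111111
110000000000000000000
001111111111111111111  (repeats generation 1; period 2)
generation 6: 110000000000000000000

110000000000000000000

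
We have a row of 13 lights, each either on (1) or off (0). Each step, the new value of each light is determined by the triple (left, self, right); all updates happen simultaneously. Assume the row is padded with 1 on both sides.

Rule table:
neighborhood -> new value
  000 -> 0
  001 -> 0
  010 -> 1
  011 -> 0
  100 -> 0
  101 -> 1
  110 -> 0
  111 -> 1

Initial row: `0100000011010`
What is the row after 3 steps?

0000000000001

step 1: 1100000000111
step 2: 1000000000011
step 3: 0000000000001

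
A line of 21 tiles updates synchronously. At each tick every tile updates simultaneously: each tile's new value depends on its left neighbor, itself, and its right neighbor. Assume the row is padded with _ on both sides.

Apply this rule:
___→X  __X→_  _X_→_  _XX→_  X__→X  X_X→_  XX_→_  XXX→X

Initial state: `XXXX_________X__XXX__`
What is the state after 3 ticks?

_XX_XXXXXXXX__X__X_XX
_____XXXXXX_X__X_____
XXXX__XXXX___X__XXXXX

XXXX__XXXX___X__XXXXX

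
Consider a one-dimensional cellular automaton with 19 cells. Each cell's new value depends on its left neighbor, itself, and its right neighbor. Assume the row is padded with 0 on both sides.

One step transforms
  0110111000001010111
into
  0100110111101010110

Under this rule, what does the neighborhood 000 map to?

1

At position 8 the neighborhood is 000; the next row has 1 there.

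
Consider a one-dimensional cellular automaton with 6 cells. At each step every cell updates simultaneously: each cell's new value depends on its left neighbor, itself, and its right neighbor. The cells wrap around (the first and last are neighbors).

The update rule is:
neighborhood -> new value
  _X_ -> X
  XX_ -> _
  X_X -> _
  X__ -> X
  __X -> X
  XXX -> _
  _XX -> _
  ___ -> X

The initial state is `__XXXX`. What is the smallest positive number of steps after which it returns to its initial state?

step 1: XX____
step 2: __XXXX

2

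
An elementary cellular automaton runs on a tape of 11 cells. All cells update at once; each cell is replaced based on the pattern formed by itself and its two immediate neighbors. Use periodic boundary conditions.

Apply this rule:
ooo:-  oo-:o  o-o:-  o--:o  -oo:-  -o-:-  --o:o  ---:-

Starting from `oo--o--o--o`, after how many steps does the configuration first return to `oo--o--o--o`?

22

-ooo-oo-oo-
o--o--o--oo
ooo-oo-oo--
--o--o--ooo
oo-oo-oo--o
-o--o--ooo-
o-oo-oo--oo
o--o--ooo--
-oo-oo--ooo
--o--ooo--o
oo-oo--ooo-
-o--ooo--o-
o-oo--ooo-o
o--ooo--o--
-oo--ooo-oo
--ooo--o--o
oo--ooo-oo-
-ooo--o--o-
o--ooo-oo-o
ooo--o--o--
--ooo-oo-oo
oo--o--o--o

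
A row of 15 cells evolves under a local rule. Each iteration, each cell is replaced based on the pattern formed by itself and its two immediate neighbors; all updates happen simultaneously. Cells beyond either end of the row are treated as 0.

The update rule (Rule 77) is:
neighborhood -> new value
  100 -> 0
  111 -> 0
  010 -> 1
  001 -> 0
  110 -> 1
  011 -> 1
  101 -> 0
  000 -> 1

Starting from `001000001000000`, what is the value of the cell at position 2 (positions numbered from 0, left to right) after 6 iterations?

iteration 1: 101011101011111
iteration 2: 101010101010001
iteration 3: 101010101010101
iteration 4: 101010101010101  (fixed point — unchanged through iteration 6)
position 2 holds 1

1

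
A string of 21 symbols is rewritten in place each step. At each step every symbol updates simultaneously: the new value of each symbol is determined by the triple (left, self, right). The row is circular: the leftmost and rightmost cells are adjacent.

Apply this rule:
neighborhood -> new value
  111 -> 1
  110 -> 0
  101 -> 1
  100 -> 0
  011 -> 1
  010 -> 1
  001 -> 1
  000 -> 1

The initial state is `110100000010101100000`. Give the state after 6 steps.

111111111100111110110

step 1: 101101111111111001111
step 2: 011011111111110011111
step 3: 110111111111100111110
step 4: 101111111111001111101
step 5: 011111111110011111011
step 6: 111111111100111110110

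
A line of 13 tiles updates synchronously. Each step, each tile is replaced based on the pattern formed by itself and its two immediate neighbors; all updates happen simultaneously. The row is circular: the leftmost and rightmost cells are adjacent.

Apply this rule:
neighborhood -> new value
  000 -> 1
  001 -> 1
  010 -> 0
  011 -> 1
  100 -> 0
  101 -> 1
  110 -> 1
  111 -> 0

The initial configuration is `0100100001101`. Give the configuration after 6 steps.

1001001111110
0010011000011
0100111011111
1001101110001
1011111010111
1110001101100

1110001101100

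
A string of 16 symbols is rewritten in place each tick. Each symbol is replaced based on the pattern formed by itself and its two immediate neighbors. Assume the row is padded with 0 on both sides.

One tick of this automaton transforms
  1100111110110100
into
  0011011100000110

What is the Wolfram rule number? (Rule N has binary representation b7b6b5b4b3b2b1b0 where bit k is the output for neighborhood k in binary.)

position 5: 111 → 1  (bit 7 = 1)
position 1: 110 → 0  (bit 6 = 0)
position 9: 101 → 0  (bit 5 = 0)
position 2: 100 → 1  (bit 4 = 1)
position 0: 011 → 0  (bit 3 = 0)
position 13: 010 → 1  (bit 2 = 1)
position 3: 001 → 1  (bit 1 = 1)
position 15: 000 → 0  (bit 0 = 0)
bits b7..b0 = 10010110 = 150

150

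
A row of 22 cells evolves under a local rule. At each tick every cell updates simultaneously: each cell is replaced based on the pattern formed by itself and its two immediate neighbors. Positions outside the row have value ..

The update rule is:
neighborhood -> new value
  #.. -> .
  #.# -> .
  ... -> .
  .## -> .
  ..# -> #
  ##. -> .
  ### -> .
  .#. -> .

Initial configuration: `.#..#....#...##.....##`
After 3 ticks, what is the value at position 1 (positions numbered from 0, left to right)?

#

tick 1: #..#....#...#......#..
tick 2: ..#....#...#......#...
tick 3: .#....#...#......#....
position 1 holds #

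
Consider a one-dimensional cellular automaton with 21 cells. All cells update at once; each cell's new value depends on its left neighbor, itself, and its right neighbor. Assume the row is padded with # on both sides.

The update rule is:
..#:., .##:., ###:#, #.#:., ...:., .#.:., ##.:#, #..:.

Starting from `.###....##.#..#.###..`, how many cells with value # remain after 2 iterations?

2

iteration 1: ..##.....#.......##..
iteration 2: ...#..............#..
count of #: 2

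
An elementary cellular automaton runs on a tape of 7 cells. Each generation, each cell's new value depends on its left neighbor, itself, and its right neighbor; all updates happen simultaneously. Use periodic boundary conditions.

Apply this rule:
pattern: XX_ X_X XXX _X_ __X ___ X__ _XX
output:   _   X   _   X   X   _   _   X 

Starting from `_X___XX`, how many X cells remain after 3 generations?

XX__XX_
X__XX_X
__XX_XX
count of X: 4

4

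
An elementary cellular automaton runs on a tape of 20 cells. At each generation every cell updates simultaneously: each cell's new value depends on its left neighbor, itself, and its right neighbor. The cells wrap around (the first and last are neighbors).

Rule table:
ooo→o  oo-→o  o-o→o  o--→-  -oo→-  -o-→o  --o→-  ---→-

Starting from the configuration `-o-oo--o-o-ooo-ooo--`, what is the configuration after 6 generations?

----o-------oooo-o--

-oo-o--oooo-ooo-oo--
--ooo---oooo-ooo-o--
---oo----oooo-oooo--
----o-----oooo-ooo--
----o------oooo-oo--
----o-------oooo-o--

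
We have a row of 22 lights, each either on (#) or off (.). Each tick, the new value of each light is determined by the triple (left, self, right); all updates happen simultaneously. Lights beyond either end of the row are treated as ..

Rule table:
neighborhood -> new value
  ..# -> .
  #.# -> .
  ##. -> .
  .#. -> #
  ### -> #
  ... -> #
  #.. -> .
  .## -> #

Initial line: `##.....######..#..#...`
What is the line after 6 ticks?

tick 1: #..###.#####...#..#.##
tick 2: #..##..####..#.#..#.#.
tick 3: #..#...###...#.#..#.#.
tick 4: #..#.#.##..#.#.#..#.#.
tick 5: #..#.#.#...#.#.#..#.#.
tick 6: #..#.#.#.#.#.#.#..#.#.

#..#.#.#.#.#.#.#..#.#.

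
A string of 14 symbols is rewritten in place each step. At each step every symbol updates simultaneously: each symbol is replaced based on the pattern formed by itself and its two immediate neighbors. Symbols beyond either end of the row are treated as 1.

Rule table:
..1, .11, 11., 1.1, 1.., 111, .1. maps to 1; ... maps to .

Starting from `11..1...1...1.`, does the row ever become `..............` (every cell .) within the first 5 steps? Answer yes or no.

111111.111.111
11111111111111
11111111111111  (fixed point — unchanged through step 5)
step 5 is 11111111111111, still not uniform .

no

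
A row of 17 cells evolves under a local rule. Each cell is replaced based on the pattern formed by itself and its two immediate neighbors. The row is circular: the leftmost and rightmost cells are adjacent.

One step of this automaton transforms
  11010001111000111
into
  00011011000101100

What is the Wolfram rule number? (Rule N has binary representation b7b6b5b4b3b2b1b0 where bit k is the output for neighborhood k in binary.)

position 0: 111 → 0  (bit 7 = 0)
position 1: 110 → 0  (bit 6 = 0)
position 2: 101 → 0  (bit 5 = 0)
position 4: 100 → 1  (bit 4 = 1)
position 7: 011 → 1  (bit 3 = 1)
position 3: 010 → 1  (bit 2 = 1)
position 6: 001 → 1  (bit 1 = 1)
position 5: 000 → 0  (bit 0 = 0)
bits b7..b0 = 00011110 = 30

30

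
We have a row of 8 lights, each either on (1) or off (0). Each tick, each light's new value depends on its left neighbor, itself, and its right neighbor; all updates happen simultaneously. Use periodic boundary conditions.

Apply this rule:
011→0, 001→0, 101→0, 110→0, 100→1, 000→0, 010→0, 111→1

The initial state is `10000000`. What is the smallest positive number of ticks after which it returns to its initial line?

01000000
00100000
00010000
00001000
00000100
00000010
00000001
10000000

8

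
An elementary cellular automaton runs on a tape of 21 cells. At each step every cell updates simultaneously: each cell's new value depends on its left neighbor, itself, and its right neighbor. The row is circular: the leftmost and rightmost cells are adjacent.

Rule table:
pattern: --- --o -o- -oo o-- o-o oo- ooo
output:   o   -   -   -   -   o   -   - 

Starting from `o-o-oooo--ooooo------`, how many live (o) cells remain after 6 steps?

13

-o-o------------oooo-
--o--oooooooooo------
o---------------ooooo
--ooooooooooooo------
o---------------ooooo  (repeats step 3; period 2)
step 6: --ooooooooooooo------
count of o: 13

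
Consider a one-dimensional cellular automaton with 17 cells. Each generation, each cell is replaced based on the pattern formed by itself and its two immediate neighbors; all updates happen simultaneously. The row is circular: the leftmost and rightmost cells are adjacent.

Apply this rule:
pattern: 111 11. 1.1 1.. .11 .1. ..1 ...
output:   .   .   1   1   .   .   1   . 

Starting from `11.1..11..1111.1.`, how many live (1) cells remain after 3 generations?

generation 1: ..1.11..11....1.1
generation 2: 11.1..11..1..1.1.
generation 3: ..1.11..11.11.1.1
count of 1: 9

9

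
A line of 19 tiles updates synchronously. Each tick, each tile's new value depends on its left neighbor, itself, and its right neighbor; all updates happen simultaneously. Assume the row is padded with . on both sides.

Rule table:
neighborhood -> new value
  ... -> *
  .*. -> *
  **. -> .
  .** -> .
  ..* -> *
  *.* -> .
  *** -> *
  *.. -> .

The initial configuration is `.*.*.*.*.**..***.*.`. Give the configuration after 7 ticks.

tick 1: **.*.*.*....*.*..*.
tick 2: ...*.*.*.****.*.**.
tick 3: ****.*.*..**..*....
tick 4: .**..*.*.*...**.***
tick 5: *...**.*.*.**....*.
tick 6: *.**...*.*....****.
tick 7: *....***.*.***.**..

*....***.*.***.**..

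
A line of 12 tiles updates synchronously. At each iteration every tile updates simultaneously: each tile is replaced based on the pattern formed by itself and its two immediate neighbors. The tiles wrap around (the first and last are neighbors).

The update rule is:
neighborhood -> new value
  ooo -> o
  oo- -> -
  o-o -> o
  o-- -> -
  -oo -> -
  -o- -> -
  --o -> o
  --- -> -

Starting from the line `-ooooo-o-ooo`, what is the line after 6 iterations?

-o-o-o-o-o-o

o-ooo-o-o-o-
-o-o-o-o-o-o
o-o-o-o-o-o-
-o-o-o-o-o-o  (repeats iteration 2; period 2)
iteration 6: -o-o-o-o-o-o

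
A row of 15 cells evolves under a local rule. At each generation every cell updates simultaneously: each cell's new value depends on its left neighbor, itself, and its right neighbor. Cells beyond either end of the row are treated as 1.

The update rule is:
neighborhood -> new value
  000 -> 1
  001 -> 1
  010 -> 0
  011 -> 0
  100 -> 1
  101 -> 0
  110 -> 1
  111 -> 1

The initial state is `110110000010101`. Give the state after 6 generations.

111111110111111

110011111100000
111101111111111
111100111111111
111111011111111
111111001111111
111111110111111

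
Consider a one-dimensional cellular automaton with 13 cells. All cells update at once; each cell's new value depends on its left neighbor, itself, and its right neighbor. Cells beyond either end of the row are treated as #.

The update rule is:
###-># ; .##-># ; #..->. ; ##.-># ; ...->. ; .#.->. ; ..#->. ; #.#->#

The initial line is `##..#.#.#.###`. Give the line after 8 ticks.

##.....######

##...#.#.####
##....#.#####
##.....######
##.....######  (fixed point — unchanged through tick 8)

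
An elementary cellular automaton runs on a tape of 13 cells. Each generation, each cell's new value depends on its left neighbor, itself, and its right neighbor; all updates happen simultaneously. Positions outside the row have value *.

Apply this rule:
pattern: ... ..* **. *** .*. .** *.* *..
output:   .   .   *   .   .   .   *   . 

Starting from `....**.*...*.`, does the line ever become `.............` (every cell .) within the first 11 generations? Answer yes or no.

yes

.....**.....*
......*......
.............
all cells are . at generation 3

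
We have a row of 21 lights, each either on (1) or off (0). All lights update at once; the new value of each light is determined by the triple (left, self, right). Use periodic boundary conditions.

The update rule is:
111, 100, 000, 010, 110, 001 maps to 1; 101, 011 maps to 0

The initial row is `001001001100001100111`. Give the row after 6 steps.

100111111111001111001

step 1: 111111110111110111011
step 2: 111111110011110011001
step 3: 111111111101111101110
step 4: 011111111100111100110
step 5: 101111111111011111011
step 6: 100111111111001111001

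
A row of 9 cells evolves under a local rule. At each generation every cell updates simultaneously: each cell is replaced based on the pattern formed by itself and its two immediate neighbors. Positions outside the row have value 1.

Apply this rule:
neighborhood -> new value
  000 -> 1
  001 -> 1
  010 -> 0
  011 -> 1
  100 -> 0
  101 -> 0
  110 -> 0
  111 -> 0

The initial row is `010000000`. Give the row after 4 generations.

generation 1: 000111111
generation 2: 011100000
generation 3: 010001111
generation 4: 000111000

000111000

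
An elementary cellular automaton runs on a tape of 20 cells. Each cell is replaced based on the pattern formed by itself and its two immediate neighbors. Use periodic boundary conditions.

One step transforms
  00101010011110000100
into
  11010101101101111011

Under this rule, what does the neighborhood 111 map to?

At position 10 the neighborhood is 111; the next row has 1 there.

1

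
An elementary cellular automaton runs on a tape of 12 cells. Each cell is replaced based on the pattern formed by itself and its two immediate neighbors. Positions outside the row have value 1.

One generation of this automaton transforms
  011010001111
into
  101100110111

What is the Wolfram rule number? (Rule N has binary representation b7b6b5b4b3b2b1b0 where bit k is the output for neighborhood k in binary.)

position 9: 111 → 1  (bit 7 = 1)
position 2: 110 → 1  (bit 6 = 1)
position 0: 101 → 1  (bit 5 = 1)
position 5: 100 → 0  (bit 4 = 0)
position 1: 011 → 0  (bit 3 = 0)
position 4: 010 → 0  (bit 2 = 0)
position 7: 001 → 1  (bit 1 = 1)
position 6: 000 → 1  (bit 0 = 1)
bits b7..b0 = 11100011 = 227

227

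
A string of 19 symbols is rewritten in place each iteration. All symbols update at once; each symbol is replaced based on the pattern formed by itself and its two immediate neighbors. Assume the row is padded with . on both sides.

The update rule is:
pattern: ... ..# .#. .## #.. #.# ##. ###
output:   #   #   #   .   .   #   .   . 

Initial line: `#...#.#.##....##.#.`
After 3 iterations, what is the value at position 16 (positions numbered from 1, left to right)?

#

#.######...###..##.
##.......##....#...
...######...####.##
position 16 holds #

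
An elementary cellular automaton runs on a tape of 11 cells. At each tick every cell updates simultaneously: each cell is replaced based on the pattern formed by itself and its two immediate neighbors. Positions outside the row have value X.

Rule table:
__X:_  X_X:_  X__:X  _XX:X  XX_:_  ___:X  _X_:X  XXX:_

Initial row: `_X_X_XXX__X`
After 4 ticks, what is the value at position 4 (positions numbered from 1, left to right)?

X

tick 1: _X_X_X__X_X
tick 2: _X_X_XX_X_X
tick 3: _X_X_X__X_X  (repeats tick 1; period 2)
tick 4: _X_X_XX_X_X
position 4 holds X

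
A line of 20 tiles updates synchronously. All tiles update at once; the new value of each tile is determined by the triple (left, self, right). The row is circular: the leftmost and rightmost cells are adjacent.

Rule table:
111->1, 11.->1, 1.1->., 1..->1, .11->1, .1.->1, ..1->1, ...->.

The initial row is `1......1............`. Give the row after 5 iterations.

1111111111111..11111

11....111..........1
111..11111........11
11111111111......111
111111111111....1111
1111111111111..11111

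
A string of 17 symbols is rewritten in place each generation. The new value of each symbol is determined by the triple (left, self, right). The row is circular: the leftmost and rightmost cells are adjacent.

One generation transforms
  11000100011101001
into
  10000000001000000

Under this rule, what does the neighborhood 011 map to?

0

At position 9 the neighborhood is 011; the next row has 0 there.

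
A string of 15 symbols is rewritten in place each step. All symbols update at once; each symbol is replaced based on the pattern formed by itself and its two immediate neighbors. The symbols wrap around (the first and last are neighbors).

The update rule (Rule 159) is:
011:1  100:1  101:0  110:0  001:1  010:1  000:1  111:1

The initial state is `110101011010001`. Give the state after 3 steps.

011001011111110

100101010011111
011101011111111
011001011111110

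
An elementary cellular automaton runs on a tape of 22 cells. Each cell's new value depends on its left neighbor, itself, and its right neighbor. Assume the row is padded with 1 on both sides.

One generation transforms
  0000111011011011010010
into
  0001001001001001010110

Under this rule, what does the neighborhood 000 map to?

0

At position 1 the neighborhood is 000; the next row has 0 there.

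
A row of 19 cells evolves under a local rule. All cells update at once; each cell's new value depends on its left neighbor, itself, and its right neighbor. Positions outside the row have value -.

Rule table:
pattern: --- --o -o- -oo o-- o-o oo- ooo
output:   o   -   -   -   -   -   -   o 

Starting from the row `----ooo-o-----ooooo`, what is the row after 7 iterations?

-ooooo-----oooo---o

ooo--o----ooo--ooo-
-o-----oo--o----o--
---ooo-------oo---o
oo--o--ooooo----o--
--------ooo--oo---o
ooooooo--o------o--
-ooooo-----oooo---o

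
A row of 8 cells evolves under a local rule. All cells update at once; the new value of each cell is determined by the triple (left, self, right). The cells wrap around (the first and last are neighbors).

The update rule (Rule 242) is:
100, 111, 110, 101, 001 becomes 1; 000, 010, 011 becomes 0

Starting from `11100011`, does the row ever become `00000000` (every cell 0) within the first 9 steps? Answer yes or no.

no

11110101
11111010
01111101
10111110
01011111
10101111
11010111
11101011
11110101
step 9 is 11110101, still not uniform 0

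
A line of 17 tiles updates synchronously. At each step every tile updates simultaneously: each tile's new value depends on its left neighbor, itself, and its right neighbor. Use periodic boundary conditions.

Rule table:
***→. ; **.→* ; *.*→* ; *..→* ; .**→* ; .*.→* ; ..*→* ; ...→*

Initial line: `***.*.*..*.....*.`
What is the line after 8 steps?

***..............

*.***************
***..............
*.***************  (repeats step 1; period 2)
step 8: ***..............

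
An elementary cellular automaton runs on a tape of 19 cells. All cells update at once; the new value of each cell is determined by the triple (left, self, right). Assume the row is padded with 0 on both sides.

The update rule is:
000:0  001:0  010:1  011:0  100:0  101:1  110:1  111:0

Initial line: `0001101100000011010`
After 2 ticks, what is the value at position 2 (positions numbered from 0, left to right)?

0000110100000001110
0000011100000000010
position 2 holds 0

0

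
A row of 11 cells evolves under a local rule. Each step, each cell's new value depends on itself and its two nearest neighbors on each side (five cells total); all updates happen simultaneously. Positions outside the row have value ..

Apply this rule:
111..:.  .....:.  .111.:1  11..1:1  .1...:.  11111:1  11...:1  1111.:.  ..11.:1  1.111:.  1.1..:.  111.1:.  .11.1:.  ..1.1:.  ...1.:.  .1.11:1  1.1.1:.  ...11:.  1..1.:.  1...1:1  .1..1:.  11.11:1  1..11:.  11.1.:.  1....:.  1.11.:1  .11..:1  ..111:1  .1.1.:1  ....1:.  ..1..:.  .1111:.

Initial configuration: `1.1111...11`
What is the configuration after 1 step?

.1....11.11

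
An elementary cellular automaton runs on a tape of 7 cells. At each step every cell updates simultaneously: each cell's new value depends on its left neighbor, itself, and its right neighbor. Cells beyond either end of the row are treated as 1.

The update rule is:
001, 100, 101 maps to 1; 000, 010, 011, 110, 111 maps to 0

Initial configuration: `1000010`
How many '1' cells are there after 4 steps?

step 1: 0100101
step 2: 1011010
step 3: 0100101  (repeats step 1; period 2)
step 4: 1011010
count of 1: 4

4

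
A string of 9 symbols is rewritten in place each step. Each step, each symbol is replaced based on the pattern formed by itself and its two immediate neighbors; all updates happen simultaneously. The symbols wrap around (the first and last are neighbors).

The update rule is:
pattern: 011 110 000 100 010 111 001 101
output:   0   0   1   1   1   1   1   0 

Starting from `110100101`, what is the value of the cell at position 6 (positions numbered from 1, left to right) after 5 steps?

100111100
111011011
110000001
101111110
100111100
position 6 holds 1

1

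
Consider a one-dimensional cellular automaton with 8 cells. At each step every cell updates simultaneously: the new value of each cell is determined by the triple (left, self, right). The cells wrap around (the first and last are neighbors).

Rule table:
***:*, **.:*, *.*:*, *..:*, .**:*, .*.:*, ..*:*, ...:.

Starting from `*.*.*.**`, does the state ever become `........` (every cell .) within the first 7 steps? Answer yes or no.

no

step 1: ********
step 2: ********  (fixed point — unchanged through step 7)
step 7 is ********, still not uniform .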